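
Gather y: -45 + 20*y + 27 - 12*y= 8*y - 18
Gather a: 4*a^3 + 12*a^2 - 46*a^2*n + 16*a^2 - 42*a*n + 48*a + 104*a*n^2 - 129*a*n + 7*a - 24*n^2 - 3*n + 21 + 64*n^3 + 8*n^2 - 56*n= 4*a^3 + a^2*(28 - 46*n) + a*(104*n^2 - 171*n + 55) + 64*n^3 - 16*n^2 - 59*n + 21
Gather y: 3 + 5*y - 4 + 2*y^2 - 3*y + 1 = 2*y^2 + 2*y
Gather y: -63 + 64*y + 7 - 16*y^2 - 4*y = -16*y^2 + 60*y - 56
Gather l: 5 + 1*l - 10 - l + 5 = 0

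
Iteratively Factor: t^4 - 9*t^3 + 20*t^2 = (t - 5)*(t^3 - 4*t^2) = (t - 5)*(t - 4)*(t^2) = t*(t - 5)*(t - 4)*(t)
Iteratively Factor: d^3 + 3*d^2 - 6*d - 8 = (d + 1)*(d^2 + 2*d - 8) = (d + 1)*(d + 4)*(d - 2)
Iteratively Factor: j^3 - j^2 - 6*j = (j)*(j^2 - j - 6) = j*(j - 3)*(j + 2)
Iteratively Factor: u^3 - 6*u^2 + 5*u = (u)*(u^2 - 6*u + 5) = u*(u - 5)*(u - 1)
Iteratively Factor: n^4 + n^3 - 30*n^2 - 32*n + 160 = (n + 4)*(n^3 - 3*n^2 - 18*n + 40) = (n - 2)*(n + 4)*(n^2 - n - 20) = (n - 2)*(n + 4)^2*(n - 5)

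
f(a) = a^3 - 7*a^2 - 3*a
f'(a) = 3*a^2 - 14*a - 3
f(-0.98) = -4.72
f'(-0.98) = 13.60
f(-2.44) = -48.88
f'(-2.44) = 49.02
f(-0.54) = -0.58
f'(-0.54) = 5.43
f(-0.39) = 0.05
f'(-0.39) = 2.92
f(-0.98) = -4.72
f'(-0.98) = 13.60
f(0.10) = -0.37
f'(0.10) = -4.37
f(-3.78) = -142.69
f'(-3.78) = 92.79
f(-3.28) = -100.76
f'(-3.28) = 75.20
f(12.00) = 684.00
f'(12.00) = 261.00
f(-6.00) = -450.00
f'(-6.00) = 189.00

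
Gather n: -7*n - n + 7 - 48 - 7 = -8*n - 48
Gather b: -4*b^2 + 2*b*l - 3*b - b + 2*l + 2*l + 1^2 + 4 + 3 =-4*b^2 + b*(2*l - 4) + 4*l + 8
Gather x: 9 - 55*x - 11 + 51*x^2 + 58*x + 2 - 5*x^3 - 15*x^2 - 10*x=-5*x^3 + 36*x^2 - 7*x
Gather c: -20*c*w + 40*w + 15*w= -20*c*w + 55*w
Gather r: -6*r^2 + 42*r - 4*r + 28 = -6*r^2 + 38*r + 28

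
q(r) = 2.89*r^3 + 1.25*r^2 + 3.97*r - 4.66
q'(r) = 8.67*r^2 + 2.5*r + 3.97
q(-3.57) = -134.39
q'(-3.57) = 105.54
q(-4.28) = -225.34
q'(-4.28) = 152.09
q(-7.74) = -1300.55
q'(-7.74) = 504.02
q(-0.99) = -10.17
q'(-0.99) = 9.99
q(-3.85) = -166.34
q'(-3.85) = 122.86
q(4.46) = 294.30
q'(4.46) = 187.58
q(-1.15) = -11.97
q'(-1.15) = 12.56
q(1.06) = 4.39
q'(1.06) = 16.36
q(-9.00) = -2045.95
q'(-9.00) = 683.74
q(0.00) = -4.66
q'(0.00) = 3.97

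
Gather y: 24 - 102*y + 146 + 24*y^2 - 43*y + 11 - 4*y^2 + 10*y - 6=20*y^2 - 135*y + 175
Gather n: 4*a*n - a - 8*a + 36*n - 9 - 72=-9*a + n*(4*a + 36) - 81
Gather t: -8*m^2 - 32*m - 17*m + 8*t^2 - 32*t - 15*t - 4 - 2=-8*m^2 - 49*m + 8*t^2 - 47*t - 6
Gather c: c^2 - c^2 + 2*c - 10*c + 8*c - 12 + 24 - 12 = 0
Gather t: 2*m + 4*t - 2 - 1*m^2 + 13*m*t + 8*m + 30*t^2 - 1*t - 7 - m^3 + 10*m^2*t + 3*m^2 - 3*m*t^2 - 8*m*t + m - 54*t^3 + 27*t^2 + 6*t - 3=-m^3 + 2*m^2 + 11*m - 54*t^3 + t^2*(57 - 3*m) + t*(10*m^2 + 5*m + 9) - 12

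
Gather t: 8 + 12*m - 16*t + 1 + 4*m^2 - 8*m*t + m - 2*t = 4*m^2 + 13*m + t*(-8*m - 18) + 9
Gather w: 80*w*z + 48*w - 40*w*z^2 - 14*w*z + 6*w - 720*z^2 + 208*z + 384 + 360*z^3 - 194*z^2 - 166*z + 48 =w*(-40*z^2 + 66*z + 54) + 360*z^3 - 914*z^2 + 42*z + 432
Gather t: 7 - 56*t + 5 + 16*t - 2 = 10 - 40*t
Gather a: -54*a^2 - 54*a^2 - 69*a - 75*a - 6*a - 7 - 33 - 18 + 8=-108*a^2 - 150*a - 50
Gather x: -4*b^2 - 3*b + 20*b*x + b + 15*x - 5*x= -4*b^2 - 2*b + x*(20*b + 10)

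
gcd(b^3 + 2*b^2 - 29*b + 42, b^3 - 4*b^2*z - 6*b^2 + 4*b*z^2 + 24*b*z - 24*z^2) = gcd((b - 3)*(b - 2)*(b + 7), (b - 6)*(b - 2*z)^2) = 1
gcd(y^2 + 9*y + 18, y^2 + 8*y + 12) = y + 6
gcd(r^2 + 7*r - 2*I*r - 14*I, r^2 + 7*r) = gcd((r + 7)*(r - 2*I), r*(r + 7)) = r + 7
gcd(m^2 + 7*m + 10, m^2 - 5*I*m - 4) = 1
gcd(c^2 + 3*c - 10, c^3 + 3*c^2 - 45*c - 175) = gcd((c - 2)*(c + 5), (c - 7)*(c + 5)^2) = c + 5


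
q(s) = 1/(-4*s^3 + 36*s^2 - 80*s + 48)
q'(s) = (12*s^2 - 72*s + 80)/(-4*s^3 + 36*s^2 - 80*s + 48)^2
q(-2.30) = 0.00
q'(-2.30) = 0.00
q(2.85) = 0.05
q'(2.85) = -0.07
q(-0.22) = 0.01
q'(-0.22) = 0.02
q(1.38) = -0.23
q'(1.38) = 0.18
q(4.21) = 0.02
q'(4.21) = -0.00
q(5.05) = 0.02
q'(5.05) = 0.01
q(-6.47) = 0.00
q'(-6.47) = 0.00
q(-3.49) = 0.00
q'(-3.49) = 0.00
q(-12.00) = 0.00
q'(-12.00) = 0.00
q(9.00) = 0.00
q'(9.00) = 0.00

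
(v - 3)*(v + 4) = v^2 + v - 12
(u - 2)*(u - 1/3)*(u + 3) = u^3 + 2*u^2/3 - 19*u/3 + 2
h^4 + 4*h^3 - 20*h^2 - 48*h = h*(h - 4)*(h + 2)*(h + 6)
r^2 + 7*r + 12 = (r + 3)*(r + 4)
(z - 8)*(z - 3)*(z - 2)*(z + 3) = z^4 - 10*z^3 + 7*z^2 + 90*z - 144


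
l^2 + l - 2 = (l - 1)*(l + 2)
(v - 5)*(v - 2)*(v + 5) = v^3 - 2*v^2 - 25*v + 50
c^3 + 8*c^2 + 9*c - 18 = (c - 1)*(c + 3)*(c + 6)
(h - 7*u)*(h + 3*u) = h^2 - 4*h*u - 21*u^2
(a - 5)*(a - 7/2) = a^2 - 17*a/2 + 35/2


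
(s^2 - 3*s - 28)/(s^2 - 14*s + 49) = (s + 4)/(s - 7)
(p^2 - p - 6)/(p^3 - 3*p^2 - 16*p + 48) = (p + 2)/(p^2 - 16)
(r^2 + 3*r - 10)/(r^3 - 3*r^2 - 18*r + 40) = (r + 5)/(r^2 - r - 20)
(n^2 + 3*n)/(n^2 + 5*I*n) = (n + 3)/(n + 5*I)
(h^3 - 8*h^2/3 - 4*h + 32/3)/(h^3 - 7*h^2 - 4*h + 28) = (h - 8/3)/(h - 7)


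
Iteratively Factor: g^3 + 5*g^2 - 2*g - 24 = (g + 4)*(g^2 + g - 6) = (g + 3)*(g + 4)*(g - 2)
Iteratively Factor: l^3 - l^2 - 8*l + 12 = (l - 2)*(l^2 + l - 6) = (l - 2)^2*(l + 3)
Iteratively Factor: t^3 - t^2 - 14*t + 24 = (t + 4)*(t^2 - 5*t + 6) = (t - 2)*(t + 4)*(t - 3)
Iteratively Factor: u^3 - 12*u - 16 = (u + 2)*(u^2 - 2*u - 8) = (u - 4)*(u + 2)*(u + 2)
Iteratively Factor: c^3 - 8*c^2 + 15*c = (c)*(c^2 - 8*c + 15) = c*(c - 3)*(c - 5)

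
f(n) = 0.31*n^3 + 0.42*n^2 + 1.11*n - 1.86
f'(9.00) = 84.00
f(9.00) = 268.14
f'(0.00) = 1.11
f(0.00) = -1.86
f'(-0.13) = 1.02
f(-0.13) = -2.00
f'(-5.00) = 20.16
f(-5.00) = -35.66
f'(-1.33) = 1.64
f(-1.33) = -3.32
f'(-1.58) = 2.10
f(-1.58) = -3.79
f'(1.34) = 3.91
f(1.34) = 1.13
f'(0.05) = 1.15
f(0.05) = -1.80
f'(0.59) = 1.93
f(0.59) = -1.00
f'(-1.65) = 2.26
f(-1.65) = -3.94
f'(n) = 0.93*n^2 + 0.84*n + 1.11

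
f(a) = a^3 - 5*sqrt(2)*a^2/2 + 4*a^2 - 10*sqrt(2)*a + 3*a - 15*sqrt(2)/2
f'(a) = 3*a^2 - 5*sqrt(2)*a + 8*a - 10*sqrt(2) + 3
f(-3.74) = -14.75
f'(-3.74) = 27.35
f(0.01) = -10.72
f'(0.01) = -11.13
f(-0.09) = -9.60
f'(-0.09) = -11.20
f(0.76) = -18.37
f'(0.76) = -8.70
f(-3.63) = -11.87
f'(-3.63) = 25.02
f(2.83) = -15.75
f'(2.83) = 15.51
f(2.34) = -21.32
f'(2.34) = 7.46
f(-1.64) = 4.50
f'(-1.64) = -4.60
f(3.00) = -12.85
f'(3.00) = 18.64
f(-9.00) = -601.71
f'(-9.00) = 223.50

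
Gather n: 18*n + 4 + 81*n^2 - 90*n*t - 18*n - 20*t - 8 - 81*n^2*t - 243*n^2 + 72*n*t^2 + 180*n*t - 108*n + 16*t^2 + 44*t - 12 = n^2*(-81*t - 162) + n*(72*t^2 + 90*t - 108) + 16*t^2 + 24*t - 16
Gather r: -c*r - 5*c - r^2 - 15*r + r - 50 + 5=-5*c - r^2 + r*(-c - 14) - 45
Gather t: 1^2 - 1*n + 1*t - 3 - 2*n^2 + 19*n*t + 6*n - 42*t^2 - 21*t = -2*n^2 + 5*n - 42*t^2 + t*(19*n - 20) - 2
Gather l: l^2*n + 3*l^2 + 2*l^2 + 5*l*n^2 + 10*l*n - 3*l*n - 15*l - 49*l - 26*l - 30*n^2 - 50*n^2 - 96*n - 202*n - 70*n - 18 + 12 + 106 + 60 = l^2*(n + 5) + l*(5*n^2 + 7*n - 90) - 80*n^2 - 368*n + 160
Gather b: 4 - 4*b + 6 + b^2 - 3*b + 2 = b^2 - 7*b + 12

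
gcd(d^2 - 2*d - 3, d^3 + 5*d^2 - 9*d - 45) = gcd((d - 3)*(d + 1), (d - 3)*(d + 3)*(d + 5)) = d - 3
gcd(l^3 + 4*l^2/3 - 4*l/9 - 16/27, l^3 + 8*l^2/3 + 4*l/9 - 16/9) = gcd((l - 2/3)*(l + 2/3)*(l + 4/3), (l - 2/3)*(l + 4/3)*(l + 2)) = l^2 + 2*l/3 - 8/9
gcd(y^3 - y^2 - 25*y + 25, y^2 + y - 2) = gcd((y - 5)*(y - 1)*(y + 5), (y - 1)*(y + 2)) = y - 1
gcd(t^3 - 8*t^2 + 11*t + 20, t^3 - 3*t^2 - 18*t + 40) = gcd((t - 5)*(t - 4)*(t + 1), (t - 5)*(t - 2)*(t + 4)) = t - 5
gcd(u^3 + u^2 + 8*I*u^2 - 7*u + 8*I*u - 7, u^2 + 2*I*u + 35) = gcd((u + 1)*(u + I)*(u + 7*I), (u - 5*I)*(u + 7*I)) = u + 7*I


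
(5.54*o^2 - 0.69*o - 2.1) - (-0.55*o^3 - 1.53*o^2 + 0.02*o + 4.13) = 0.55*o^3 + 7.07*o^2 - 0.71*o - 6.23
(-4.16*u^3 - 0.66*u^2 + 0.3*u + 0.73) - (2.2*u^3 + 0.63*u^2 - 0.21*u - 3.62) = -6.36*u^3 - 1.29*u^2 + 0.51*u + 4.35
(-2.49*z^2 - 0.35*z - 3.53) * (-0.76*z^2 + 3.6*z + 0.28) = 1.8924*z^4 - 8.698*z^3 + 0.7256*z^2 - 12.806*z - 0.9884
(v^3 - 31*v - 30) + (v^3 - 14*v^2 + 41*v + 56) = 2*v^3 - 14*v^2 + 10*v + 26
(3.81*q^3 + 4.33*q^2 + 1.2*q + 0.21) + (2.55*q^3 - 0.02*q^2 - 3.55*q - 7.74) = 6.36*q^3 + 4.31*q^2 - 2.35*q - 7.53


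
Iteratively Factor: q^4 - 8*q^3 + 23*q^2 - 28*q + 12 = (q - 2)*(q^3 - 6*q^2 + 11*q - 6) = (q - 3)*(q - 2)*(q^2 - 3*q + 2) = (q - 3)*(q - 2)*(q - 1)*(q - 2)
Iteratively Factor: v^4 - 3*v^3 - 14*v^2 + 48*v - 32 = (v + 4)*(v^3 - 7*v^2 + 14*v - 8) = (v - 1)*(v + 4)*(v^2 - 6*v + 8) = (v - 4)*(v - 1)*(v + 4)*(v - 2)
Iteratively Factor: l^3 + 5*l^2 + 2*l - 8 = (l - 1)*(l^2 + 6*l + 8) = (l - 1)*(l + 2)*(l + 4)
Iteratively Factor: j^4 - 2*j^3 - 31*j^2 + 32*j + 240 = (j - 4)*(j^3 + 2*j^2 - 23*j - 60) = (j - 4)*(j + 4)*(j^2 - 2*j - 15) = (j - 4)*(j + 3)*(j + 4)*(j - 5)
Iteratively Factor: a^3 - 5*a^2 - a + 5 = (a - 1)*(a^2 - 4*a - 5) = (a - 1)*(a + 1)*(a - 5)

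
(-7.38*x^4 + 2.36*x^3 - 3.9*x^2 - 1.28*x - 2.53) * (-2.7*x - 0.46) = 19.926*x^5 - 2.9772*x^4 + 9.4444*x^3 + 5.25*x^2 + 7.4198*x + 1.1638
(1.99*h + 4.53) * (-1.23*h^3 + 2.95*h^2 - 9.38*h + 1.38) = -2.4477*h^4 + 0.2986*h^3 - 5.3027*h^2 - 39.7452*h + 6.2514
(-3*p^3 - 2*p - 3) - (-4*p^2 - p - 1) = -3*p^3 + 4*p^2 - p - 2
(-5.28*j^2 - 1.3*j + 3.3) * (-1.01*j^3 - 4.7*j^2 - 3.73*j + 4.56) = 5.3328*j^5 + 26.129*j^4 + 22.4714*j^3 - 34.7378*j^2 - 18.237*j + 15.048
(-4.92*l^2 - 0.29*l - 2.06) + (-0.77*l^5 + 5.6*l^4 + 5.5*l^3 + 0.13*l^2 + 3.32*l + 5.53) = -0.77*l^5 + 5.6*l^4 + 5.5*l^3 - 4.79*l^2 + 3.03*l + 3.47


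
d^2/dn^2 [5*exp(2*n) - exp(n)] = (20*exp(n) - 1)*exp(n)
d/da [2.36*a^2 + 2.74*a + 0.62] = 4.72*a + 2.74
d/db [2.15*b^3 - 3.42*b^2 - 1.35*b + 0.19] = 6.45*b^2 - 6.84*b - 1.35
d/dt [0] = 0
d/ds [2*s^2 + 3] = 4*s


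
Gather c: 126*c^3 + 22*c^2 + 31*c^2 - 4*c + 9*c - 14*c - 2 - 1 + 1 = 126*c^3 + 53*c^2 - 9*c - 2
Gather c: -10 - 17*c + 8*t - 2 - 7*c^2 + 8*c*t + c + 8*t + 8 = -7*c^2 + c*(8*t - 16) + 16*t - 4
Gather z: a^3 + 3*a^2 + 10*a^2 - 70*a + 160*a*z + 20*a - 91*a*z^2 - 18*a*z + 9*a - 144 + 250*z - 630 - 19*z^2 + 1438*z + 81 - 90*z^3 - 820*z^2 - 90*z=a^3 + 13*a^2 - 41*a - 90*z^3 + z^2*(-91*a - 839) + z*(142*a + 1598) - 693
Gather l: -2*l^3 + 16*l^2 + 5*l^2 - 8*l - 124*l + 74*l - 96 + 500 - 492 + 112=-2*l^3 + 21*l^2 - 58*l + 24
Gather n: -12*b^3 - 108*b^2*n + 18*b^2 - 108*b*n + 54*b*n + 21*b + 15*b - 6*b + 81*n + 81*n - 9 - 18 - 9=-12*b^3 + 18*b^2 + 30*b + n*(-108*b^2 - 54*b + 162) - 36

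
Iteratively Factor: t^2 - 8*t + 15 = (t - 3)*(t - 5)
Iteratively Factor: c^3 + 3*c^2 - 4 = (c - 1)*(c^2 + 4*c + 4) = (c - 1)*(c + 2)*(c + 2)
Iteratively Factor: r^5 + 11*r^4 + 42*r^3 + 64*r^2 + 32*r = (r + 1)*(r^4 + 10*r^3 + 32*r^2 + 32*r) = (r + 1)*(r + 2)*(r^3 + 8*r^2 + 16*r) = r*(r + 1)*(r + 2)*(r^2 + 8*r + 16) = r*(r + 1)*(r + 2)*(r + 4)*(r + 4)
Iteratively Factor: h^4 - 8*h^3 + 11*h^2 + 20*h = (h - 5)*(h^3 - 3*h^2 - 4*h) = (h - 5)*(h + 1)*(h^2 - 4*h) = h*(h - 5)*(h + 1)*(h - 4)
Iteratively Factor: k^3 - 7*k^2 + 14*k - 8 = (k - 2)*(k^2 - 5*k + 4) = (k - 2)*(k - 1)*(k - 4)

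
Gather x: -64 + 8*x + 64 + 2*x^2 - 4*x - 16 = 2*x^2 + 4*x - 16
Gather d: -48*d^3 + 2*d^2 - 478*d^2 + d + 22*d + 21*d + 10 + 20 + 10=-48*d^3 - 476*d^2 + 44*d + 40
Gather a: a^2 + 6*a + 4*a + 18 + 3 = a^2 + 10*a + 21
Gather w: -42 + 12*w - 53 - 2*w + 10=10*w - 85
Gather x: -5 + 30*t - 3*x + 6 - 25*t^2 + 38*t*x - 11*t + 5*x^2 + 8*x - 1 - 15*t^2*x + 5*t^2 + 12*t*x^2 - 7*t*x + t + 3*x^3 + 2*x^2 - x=-20*t^2 + 20*t + 3*x^3 + x^2*(12*t + 7) + x*(-15*t^2 + 31*t + 4)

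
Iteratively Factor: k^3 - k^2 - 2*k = (k - 2)*(k^2 + k) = (k - 2)*(k + 1)*(k)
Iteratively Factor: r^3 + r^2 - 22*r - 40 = (r + 4)*(r^2 - 3*r - 10) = (r + 2)*(r + 4)*(r - 5)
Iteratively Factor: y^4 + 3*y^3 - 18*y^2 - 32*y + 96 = (y + 4)*(y^3 - y^2 - 14*y + 24) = (y - 3)*(y + 4)*(y^2 + 2*y - 8) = (y - 3)*(y - 2)*(y + 4)*(y + 4)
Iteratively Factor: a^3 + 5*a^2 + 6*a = (a + 3)*(a^2 + 2*a) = (a + 2)*(a + 3)*(a)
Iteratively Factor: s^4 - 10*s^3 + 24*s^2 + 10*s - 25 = (s - 5)*(s^3 - 5*s^2 - s + 5) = (s - 5)^2*(s^2 - 1) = (s - 5)^2*(s + 1)*(s - 1)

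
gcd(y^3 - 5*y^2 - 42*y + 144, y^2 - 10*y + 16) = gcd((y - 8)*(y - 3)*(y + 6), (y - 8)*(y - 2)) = y - 8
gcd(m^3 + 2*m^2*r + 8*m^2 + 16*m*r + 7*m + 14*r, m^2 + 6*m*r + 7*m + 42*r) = m + 7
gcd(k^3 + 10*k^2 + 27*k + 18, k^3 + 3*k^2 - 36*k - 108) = k^2 + 9*k + 18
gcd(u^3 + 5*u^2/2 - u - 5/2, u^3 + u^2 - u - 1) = u^2 - 1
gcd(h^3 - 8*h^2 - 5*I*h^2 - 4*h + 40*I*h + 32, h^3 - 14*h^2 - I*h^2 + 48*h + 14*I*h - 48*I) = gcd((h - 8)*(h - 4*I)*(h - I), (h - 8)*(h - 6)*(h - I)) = h^2 + h*(-8 - I) + 8*I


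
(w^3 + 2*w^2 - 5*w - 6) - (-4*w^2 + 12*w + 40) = w^3 + 6*w^2 - 17*w - 46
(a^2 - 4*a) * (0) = 0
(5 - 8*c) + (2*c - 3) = 2 - 6*c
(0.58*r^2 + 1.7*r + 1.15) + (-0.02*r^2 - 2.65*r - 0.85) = 0.56*r^2 - 0.95*r + 0.3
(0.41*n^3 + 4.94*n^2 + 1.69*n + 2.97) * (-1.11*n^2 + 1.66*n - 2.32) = -0.4551*n^5 - 4.8028*n^4 + 5.3733*n^3 - 11.9521*n^2 + 1.0094*n - 6.8904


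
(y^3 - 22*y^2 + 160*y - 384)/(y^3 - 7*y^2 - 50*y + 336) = (y - 8)/(y + 7)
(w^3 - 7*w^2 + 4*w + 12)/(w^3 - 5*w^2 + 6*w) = (w^2 - 5*w - 6)/(w*(w - 3))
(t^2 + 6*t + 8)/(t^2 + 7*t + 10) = (t + 4)/(t + 5)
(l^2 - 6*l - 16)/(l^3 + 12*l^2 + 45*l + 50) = (l - 8)/(l^2 + 10*l + 25)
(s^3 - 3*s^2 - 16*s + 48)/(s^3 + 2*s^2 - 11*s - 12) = (s - 4)/(s + 1)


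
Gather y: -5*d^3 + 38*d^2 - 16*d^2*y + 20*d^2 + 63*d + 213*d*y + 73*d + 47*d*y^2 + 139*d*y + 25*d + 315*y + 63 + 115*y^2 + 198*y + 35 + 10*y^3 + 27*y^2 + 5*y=-5*d^3 + 58*d^2 + 161*d + 10*y^3 + y^2*(47*d + 142) + y*(-16*d^2 + 352*d + 518) + 98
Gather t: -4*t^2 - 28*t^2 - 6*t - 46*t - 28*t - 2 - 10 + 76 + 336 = -32*t^2 - 80*t + 400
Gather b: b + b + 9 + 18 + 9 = 2*b + 36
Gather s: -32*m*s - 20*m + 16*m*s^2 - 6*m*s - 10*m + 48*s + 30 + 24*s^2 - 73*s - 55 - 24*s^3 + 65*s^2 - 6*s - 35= -30*m - 24*s^3 + s^2*(16*m + 89) + s*(-38*m - 31) - 60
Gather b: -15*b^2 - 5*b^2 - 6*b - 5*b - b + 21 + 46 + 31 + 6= -20*b^2 - 12*b + 104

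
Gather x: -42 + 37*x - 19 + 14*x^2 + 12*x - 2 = 14*x^2 + 49*x - 63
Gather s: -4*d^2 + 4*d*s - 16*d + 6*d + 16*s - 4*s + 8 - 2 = -4*d^2 - 10*d + s*(4*d + 12) + 6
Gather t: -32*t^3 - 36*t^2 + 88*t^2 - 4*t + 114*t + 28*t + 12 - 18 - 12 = -32*t^3 + 52*t^2 + 138*t - 18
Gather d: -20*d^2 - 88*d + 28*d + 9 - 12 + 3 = -20*d^2 - 60*d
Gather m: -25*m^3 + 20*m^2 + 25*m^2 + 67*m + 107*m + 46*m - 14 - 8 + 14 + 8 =-25*m^3 + 45*m^2 + 220*m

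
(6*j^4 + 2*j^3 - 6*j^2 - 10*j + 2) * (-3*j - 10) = -18*j^5 - 66*j^4 - 2*j^3 + 90*j^2 + 94*j - 20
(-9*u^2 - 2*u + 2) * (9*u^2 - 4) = -81*u^4 - 18*u^3 + 54*u^2 + 8*u - 8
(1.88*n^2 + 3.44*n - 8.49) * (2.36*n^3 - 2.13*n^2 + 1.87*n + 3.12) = 4.4368*n^5 + 4.114*n^4 - 23.848*n^3 + 30.3821*n^2 - 5.1435*n - 26.4888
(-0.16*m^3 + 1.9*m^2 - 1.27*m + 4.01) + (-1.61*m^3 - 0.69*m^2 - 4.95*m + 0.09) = -1.77*m^3 + 1.21*m^2 - 6.22*m + 4.1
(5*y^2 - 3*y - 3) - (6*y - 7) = 5*y^2 - 9*y + 4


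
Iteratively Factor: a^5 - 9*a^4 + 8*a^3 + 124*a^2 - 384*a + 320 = (a - 2)*(a^4 - 7*a^3 - 6*a^2 + 112*a - 160) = (a - 5)*(a - 2)*(a^3 - 2*a^2 - 16*a + 32) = (a - 5)*(a - 2)^2*(a^2 - 16) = (a - 5)*(a - 2)^2*(a + 4)*(a - 4)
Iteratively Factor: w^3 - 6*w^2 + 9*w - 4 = (w - 1)*(w^2 - 5*w + 4) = (w - 4)*(w - 1)*(w - 1)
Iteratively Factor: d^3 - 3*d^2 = (d)*(d^2 - 3*d) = d*(d - 3)*(d)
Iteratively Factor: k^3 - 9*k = (k)*(k^2 - 9) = k*(k + 3)*(k - 3)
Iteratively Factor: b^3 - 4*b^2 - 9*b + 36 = (b - 3)*(b^2 - b - 12) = (b - 3)*(b + 3)*(b - 4)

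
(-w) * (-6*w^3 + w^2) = 6*w^4 - w^3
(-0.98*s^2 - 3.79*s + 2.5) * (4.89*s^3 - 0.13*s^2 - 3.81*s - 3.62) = -4.7922*s^5 - 18.4057*s^4 + 16.4515*s^3 + 17.6625*s^2 + 4.1948*s - 9.05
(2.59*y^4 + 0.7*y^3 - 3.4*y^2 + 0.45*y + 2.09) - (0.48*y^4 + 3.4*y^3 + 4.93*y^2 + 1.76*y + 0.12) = 2.11*y^4 - 2.7*y^3 - 8.33*y^2 - 1.31*y + 1.97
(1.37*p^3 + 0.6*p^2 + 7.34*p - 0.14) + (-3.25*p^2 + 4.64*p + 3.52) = 1.37*p^3 - 2.65*p^2 + 11.98*p + 3.38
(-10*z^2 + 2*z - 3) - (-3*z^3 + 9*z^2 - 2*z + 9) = 3*z^3 - 19*z^2 + 4*z - 12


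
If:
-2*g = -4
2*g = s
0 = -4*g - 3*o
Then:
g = 2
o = -8/3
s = 4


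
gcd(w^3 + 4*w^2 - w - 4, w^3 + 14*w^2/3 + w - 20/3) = w^2 + 3*w - 4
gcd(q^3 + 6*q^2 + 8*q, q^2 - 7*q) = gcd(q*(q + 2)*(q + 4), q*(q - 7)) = q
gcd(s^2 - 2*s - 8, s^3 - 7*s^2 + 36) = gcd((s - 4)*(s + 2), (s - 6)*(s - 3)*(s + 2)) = s + 2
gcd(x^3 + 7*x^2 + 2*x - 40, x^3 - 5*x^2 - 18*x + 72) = x + 4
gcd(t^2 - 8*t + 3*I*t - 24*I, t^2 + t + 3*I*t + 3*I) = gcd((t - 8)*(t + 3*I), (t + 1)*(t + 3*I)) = t + 3*I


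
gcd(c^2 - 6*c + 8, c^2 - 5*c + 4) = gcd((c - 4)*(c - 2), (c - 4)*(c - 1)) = c - 4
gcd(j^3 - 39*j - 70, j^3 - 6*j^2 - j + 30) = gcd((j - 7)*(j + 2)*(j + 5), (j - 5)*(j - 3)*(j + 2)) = j + 2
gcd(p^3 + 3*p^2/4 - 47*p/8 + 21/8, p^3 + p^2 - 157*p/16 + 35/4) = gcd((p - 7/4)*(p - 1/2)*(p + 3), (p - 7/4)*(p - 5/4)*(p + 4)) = p - 7/4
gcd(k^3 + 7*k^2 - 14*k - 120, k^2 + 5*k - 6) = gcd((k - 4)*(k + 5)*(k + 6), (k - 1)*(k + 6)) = k + 6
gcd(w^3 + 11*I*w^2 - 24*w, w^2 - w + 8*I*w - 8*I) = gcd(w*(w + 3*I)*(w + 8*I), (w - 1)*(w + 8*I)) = w + 8*I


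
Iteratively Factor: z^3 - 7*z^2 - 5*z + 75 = (z + 3)*(z^2 - 10*z + 25) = (z - 5)*(z + 3)*(z - 5)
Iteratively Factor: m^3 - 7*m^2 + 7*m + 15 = (m - 3)*(m^2 - 4*m - 5) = (m - 3)*(m + 1)*(m - 5)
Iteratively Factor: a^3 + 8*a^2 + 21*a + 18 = (a + 3)*(a^2 + 5*a + 6) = (a + 2)*(a + 3)*(a + 3)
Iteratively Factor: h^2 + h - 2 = (h + 2)*(h - 1)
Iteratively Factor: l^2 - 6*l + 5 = (l - 5)*(l - 1)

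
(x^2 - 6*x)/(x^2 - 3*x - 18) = x/(x + 3)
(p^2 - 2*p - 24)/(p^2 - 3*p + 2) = (p^2 - 2*p - 24)/(p^2 - 3*p + 2)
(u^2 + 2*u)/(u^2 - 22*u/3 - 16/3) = 3*u*(u + 2)/(3*u^2 - 22*u - 16)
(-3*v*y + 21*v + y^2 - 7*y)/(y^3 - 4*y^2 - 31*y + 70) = (-3*v + y)/(y^2 + 3*y - 10)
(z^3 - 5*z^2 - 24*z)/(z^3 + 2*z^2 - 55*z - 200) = z*(z + 3)/(z^2 + 10*z + 25)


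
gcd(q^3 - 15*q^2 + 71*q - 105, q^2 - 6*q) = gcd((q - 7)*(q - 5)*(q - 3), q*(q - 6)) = 1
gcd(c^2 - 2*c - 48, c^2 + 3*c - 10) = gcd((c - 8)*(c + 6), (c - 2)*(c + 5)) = 1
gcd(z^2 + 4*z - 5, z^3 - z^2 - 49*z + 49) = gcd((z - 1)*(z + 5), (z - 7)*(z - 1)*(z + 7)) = z - 1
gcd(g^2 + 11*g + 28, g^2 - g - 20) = g + 4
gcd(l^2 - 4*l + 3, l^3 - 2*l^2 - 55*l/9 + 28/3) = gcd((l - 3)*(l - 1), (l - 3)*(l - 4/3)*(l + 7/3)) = l - 3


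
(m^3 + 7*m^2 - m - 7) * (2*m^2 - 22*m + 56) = 2*m^5 - 8*m^4 - 100*m^3 + 400*m^2 + 98*m - 392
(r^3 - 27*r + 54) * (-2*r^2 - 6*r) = -2*r^5 - 6*r^4 + 54*r^3 + 54*r^2 - 324*r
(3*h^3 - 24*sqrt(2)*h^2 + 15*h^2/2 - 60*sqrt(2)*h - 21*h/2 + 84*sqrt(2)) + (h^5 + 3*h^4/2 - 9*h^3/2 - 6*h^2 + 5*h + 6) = h^5 + 3*h^4/2 - 3*h^3/2 - 24*sqrt(2)*h^2 + 3*h^2/2 - 60*sqrt(2)*h - 11*h/2 + 6 + 84*sqrt(2)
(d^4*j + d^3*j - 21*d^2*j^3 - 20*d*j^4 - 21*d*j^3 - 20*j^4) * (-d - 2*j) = -d^5*j - 2*d^4*j^2 - d^4*j + 21*d^3*j^3 - 2*d^3*j^2 + 62*d^2*j^4 + 21*d^2*j^3 + 40*d*j^5 + 62*d*j^4 + 40*j^5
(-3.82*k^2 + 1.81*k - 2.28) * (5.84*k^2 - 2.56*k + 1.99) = -22.3088*k^4 + 20.3496*k^3 - 25.5506*k^2 + 9.4387*k - 4.5372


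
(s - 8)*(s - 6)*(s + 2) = s^3 - 12*s^2 + 20*s + 96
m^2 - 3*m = m*(m - 3)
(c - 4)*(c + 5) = c^2 + c - 20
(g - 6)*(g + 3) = g^2 - 3*g - 18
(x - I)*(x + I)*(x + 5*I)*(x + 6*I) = x^4 + 11*I*x^3 - 29*x^2 + 11*I*x - 30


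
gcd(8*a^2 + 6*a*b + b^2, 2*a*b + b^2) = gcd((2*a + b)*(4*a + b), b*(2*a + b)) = 2*a + b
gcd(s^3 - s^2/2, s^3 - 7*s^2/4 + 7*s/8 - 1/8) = s - 1/2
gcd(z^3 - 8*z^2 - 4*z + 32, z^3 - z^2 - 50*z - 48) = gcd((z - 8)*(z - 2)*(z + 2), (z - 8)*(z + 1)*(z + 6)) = z - 8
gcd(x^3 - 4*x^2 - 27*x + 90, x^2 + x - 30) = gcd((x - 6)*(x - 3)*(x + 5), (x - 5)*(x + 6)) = 1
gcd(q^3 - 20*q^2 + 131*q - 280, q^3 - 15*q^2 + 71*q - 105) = q^2 - 12*q + 35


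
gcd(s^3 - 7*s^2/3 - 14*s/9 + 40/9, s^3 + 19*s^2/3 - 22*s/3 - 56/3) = s^2 - 2*s/3 - 8/3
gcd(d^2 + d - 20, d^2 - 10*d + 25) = 1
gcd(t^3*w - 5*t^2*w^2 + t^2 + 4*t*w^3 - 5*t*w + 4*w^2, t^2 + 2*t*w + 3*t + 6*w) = 1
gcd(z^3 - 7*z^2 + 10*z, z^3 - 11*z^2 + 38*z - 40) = z^2 - 7*z + 10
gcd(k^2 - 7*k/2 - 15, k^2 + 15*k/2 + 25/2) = k + 5/2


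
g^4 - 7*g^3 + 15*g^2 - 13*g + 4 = (g - 4)*(g - 1)^3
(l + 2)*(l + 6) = l^2 + 8*l + 12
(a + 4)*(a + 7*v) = a^2 + 7*a*v + 4*a + 28*v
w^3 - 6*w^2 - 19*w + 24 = (w - 8)*(w - 1)*(w + 3)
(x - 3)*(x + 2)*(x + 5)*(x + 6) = x^4 + 10*x^3 + 13*x^2 - 96*x - 180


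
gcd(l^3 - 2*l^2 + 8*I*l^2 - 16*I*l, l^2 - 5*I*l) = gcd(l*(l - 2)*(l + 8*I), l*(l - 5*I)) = l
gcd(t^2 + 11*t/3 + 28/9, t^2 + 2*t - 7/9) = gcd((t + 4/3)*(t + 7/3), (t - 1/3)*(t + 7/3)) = t + 7/3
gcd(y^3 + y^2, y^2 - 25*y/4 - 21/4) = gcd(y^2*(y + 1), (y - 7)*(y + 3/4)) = 1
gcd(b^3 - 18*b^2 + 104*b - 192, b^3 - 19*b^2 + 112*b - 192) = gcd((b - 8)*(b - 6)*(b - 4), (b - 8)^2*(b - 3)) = b - 8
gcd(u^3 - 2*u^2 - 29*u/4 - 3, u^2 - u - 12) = u - 4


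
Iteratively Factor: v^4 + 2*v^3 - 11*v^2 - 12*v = (v)*(v^3 + 2*v^2 - 11*v - 12) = v*(v - 3)*(v^2 + 5*v + 4) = v*(v - 3)*(v + 1)*(v + 4)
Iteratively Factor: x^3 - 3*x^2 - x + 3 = (x - 1)*(x^2 - 2*x - 3) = (x - 3)*(x - 1)*(x + 1)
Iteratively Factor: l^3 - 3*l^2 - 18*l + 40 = (l + 4)*(l^2 - 7*l + 10) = (l - 5)*(l + 4)*(l - 2)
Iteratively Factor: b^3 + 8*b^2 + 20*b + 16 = (b + 4)*(b^2 + 4*b + 4) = (b + 2)*(b + 4)*(b + 2)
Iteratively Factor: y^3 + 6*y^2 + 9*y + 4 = (y + 4)*(y^2 + 2*y + 1) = (y + 1)*(y + 4)*(y + 1)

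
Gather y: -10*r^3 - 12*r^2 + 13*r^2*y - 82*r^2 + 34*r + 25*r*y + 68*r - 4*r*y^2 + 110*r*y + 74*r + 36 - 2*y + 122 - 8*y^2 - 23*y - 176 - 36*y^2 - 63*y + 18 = -10*r^3 - 94*r^2 + 176*r + y^2*(-4*r - 44) + y*(13*r^2 + 135*r - 88)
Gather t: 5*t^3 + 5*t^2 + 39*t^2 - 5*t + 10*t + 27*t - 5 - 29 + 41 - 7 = 5*t^3 + 44*t^2 + 32*t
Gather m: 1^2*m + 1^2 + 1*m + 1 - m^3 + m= -m^3 + 3*m + 2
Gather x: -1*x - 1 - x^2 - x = -x^2 - 2*x - 1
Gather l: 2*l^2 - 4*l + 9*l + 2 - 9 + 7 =2*l^2 + 5*l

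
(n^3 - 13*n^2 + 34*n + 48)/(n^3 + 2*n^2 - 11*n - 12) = (n^2 - 14*n + 48)/(n^2 + n - 12)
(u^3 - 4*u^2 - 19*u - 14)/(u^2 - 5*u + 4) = (u^3 - 4*u^2 - 19*u - 14)/(u^2 - 5*u + 4)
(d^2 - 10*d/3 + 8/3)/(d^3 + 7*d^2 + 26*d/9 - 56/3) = 3*(d - 2)/(3*d^2 + 25*d + 42)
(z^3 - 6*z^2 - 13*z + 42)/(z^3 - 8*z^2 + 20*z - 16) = (z^2 - 4*z - 21)/(z^2 - 6*z + 8)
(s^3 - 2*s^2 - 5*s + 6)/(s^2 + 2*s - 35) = (s^3 - 2*s^2 - 5*s + 6)/(s^2 + 2*s - 35)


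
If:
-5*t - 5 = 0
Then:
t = -1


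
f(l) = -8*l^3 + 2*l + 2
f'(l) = 2 - 24*l^2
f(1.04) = -4.92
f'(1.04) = -23.96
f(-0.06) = 1.88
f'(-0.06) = 1.91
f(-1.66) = 35.27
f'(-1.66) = -64.13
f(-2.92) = 195.34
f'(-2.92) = -202.63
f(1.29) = -12.59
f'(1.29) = -37.94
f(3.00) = -208.00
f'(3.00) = -214.00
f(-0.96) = 7.16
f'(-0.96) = -20.12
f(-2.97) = 205.64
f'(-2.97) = -209.70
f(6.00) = -1714.00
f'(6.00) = -862.00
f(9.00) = -5812.00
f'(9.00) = -1942.00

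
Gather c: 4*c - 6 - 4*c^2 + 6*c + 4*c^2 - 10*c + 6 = 0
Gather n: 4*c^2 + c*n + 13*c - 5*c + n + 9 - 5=4*c^2 + 8*c + n*(c + 1) + 4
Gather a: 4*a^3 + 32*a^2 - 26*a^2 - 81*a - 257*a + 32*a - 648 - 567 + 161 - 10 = 4*a^3 + 6*a^2 - 306*a - 1064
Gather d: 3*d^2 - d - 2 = 3*d^2 - d - 2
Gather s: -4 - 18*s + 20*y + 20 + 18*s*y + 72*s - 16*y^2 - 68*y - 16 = s*(18*y + 54) - 16*y^2 - 48*y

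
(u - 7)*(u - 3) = u^2 - 10*u + 21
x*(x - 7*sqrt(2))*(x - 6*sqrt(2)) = x^3 - 13*sqrt(2)*x^2 + 84*x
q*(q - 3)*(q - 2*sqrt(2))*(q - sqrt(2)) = q^4 - 3*sqrt(2)*q^3 - 3*q^3 + 4*q^2 + 9*sqrt(2)*q^2 - 12*q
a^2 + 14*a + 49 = (a + 7)^2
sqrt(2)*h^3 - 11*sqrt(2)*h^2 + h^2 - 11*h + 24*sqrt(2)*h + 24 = (h - 8)*(h - 3)*(sqrt(2)*h + 1)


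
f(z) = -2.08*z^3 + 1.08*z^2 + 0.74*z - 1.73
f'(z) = -6.24*z^2 + 2.16*z + 0.74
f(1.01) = -2.02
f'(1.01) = -3.44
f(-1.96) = 16.63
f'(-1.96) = -27.47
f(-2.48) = 34.80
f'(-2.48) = -43.00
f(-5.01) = 283.23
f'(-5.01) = -166.71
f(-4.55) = 213.19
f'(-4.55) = -138.27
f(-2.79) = 49.78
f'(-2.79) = -53.86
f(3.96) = -111.03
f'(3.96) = -88.56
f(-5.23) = 321.50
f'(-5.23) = -181.24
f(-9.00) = 1595.41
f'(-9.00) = -524.14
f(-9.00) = 1595.41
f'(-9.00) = -524.14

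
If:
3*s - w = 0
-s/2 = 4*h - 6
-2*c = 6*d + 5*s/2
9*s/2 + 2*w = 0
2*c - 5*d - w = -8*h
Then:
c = -36/11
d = 12/11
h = 3/2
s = 0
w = 0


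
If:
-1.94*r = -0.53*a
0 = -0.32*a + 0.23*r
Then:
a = 0.00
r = 0.00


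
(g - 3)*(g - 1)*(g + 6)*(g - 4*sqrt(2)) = g^4 - 4*sqrt(2)*g^3 + 2*g^3 - 21*g^2 - 8*sqrt(2)*g^2 + 18*g + 84*sqrt(2)*g - 72*sqrt(2)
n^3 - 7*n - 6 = (n - 3)*(n + 1)*(n + 2)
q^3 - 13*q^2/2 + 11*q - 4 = (q - 4)*(q - 2)*(q - 1/2)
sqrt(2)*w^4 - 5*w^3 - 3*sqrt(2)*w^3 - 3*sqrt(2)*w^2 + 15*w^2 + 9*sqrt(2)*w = w*(w - 3)*(w - 3*sqrt(2))*(sqrt(2)*w + 1)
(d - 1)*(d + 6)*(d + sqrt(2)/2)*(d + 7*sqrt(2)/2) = d^4 + 5*d^3 + 4*sqrt(2)*d^3 - 5*d^2/2 + 20*sqrt(2)*d^2 - 24*sqrt(2)*d + 35*d/2 - 21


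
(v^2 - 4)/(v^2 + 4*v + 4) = (v - 2)/(v + 2)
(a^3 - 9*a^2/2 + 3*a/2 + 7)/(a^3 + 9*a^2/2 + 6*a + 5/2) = (2*a^2 - 11*a + 14)/(2*a^2 + 7*a + 5)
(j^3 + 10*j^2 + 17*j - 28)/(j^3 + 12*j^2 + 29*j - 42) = (j + 4)/(j + 6)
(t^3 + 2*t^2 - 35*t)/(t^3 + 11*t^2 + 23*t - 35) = t*(t - 5)/(t^2 + 4*t - 5)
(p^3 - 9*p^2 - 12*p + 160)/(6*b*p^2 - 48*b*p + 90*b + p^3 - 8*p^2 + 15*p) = (p^2 - 4*p - 32)/(6*b*p - 18*b + p^2 - 3*p)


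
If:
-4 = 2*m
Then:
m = -2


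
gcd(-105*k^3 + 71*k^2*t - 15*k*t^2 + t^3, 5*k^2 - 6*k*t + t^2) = -5*k + t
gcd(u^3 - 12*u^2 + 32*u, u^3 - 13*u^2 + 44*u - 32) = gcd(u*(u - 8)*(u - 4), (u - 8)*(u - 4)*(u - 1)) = u^2 - 12*u + 32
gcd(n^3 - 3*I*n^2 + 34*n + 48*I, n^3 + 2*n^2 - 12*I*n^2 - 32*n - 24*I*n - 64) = n - 8*I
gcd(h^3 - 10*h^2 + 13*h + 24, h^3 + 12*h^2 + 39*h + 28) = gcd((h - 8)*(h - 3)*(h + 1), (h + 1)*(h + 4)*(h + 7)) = h + 1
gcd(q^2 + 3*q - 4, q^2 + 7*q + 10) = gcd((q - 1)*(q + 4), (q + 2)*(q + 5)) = 1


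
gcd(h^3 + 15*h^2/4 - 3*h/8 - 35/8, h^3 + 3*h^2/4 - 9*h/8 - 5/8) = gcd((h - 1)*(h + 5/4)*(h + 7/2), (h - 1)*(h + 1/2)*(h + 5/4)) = h^2 + h/4 - 5/4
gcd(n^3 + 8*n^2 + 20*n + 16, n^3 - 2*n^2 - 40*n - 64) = n^2 + 6*n + 8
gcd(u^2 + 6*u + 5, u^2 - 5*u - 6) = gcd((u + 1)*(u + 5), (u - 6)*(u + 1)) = u + 1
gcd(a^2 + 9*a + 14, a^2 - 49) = a + 7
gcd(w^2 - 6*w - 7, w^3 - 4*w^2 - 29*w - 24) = w + 1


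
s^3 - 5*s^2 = s^2*(s - 5)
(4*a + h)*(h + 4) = 4*a*h + 16*a + h^2 + 4*h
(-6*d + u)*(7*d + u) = -42*d^2 + d*u + u^2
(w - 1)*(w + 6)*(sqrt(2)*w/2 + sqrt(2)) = sqrt(2)*w^3/2 + 7*sqrt(2)*w^2/2 + 2*sqrt(2)*w - 6*sqrt(2)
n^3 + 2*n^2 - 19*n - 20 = (n - 4)*(n + 1)*(n + 5)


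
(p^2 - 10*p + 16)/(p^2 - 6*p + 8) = (p - 8)/(p - 4)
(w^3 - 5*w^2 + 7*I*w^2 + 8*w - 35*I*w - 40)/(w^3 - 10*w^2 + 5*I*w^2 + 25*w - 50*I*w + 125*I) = (w^2 + 7*I*w + 8)/(w^2 + 5*w*(-1 + I) - 25*I)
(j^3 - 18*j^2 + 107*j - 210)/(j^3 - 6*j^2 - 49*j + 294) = (j - 5)/(j + 7)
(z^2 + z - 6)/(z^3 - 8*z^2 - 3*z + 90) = (z - 2)/(z^2 - 11*z + 30)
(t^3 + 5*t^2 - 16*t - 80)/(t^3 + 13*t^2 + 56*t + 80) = (t - 4)/(t + 4)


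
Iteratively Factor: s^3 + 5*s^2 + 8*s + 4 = (s + 2)*(s^2 + 3*s + 2) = (s + 2)^2*(s + 1)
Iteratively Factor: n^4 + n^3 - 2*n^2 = (n + 2)*(n^3 - n^2) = n*(n + 2)*(n^2 - n) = n^2*(n + 2)*(n - 1)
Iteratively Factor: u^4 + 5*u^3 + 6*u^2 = (u + 3)*(u^3 + 2*u^2) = u*(u + 3)*(u^2 + 2*u) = u*(u + 2)*(u + 3)*(u)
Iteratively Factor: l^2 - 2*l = (l)*(l - 2)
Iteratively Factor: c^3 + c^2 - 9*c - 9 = (c + 3)*(c^2 - 2*c - 3) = (c - 3)*(c + 3)*(c + 1)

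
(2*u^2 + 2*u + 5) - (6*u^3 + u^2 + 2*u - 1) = -6*u^3 + u^2 + 6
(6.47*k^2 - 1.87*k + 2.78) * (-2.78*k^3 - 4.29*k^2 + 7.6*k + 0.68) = -17.9866*k^5 - 22.5577*k^4 + 49.4659*k^3 - 21.7386*k^2 + 19.8564*k + 1.8904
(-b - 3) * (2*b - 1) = -2*b^2 - 5*b + 3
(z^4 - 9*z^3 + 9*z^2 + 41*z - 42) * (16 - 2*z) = -2*z^5 + 34*z^4 - 162*z^3 + 62*z^2 + 740*z - 672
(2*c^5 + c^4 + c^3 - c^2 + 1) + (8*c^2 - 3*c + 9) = 2*c^5 + c^4 + c^3 + 7*c^2 - 3*c + 10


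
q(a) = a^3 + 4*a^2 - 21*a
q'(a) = 3*a^2 + 8*a - 21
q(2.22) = -15.97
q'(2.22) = 11.55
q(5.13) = 132.54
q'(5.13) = 98.99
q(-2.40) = 59.62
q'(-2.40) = -22.92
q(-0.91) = 21.67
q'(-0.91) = -25.80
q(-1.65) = 41.05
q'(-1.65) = -26.03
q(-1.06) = 25.56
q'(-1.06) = -26.11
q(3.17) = 5.48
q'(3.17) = 34.51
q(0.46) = -8.72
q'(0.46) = -16.69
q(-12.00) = -900.00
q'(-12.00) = 315.00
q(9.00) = 864.00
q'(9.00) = 294.00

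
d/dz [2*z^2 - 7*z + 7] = 4*z - 7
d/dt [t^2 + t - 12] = 2*t + 1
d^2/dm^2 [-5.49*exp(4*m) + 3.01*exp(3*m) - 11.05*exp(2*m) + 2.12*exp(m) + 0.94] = (-87.84*exp(3*m) + 27.09*exp(2*m) - 44.2*exp(m) + 2.12)*exp(m)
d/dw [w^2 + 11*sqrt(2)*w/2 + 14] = 2*w + 11*sqrt(2)/2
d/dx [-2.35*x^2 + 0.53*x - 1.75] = 0.53 - 4.7*x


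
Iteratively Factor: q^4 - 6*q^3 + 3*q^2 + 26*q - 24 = (q - 1)*(q^3 - 5*q^2 - 2*q + 24) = (q - 4)*(q - 1)*(q^2 - q - 6) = (q - 4)*(q - 1)*(q + 2)*(q - 3)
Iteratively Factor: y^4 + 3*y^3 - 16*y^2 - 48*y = (y - 4)*(y^3 + 7*y^2 + 12*y) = y*(y - 4)*(y^2 + 7*y + 12) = y*(y - 4)*(y + 3)*(y + 4)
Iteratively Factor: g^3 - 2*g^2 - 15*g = (g - 5)*(g^2 + 3*g) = (g - 5)*(g + 3)*(g)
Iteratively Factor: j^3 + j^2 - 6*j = (j + 3)*(j^2 - 2*j) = (j - 2)*(j + 3)*(j)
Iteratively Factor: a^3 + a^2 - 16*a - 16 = (a - 4)*(a^2 + 5*a + 4) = (a - 4)*(a + 1)*(a + 4)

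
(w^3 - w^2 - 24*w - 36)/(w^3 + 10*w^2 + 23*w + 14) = (w^2 - 3*w - 18)/(w^2 + 8*w + 7)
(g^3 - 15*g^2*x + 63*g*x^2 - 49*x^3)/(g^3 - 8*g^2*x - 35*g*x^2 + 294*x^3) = (g - x)/(g + 6*x)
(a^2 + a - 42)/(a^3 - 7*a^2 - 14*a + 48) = (a^2 + a - 42)/(a^3 - 7*a^2 - 14*a + 48)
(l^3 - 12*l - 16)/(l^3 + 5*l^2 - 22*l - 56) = (l + 2)/(l + 7)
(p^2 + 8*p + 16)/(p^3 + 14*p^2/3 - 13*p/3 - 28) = 3*(p + 4)/(3*p^2 + 2*p - 21)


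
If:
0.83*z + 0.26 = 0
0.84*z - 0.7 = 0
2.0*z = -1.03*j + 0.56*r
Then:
No Solution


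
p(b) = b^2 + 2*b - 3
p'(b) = 2*b + 2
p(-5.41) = 15.45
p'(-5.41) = -8.82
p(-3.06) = 0.24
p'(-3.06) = -4.12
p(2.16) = 5.99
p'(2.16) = 6.32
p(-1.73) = -3.47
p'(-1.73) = -1.46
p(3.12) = 12.97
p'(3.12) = 8.24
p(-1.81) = -3.34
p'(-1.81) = -1.62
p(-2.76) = -0.90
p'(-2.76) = -3.52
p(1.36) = 1.57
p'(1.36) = 4.72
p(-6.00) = 21.00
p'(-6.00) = -10.00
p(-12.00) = 117.00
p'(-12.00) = -22.00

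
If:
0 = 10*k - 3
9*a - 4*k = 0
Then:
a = 2/15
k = 3/10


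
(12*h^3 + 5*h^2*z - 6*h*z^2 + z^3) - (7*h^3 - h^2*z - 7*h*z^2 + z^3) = 5*h^3 + 6*h^2*z + h*z^2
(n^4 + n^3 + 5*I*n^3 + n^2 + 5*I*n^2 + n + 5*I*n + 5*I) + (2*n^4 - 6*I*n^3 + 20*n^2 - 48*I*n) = 3*n^4 + n^3 - I*n^3 + 21*n^2 + 5*I*n^2 + n - 43*I*n + 5*I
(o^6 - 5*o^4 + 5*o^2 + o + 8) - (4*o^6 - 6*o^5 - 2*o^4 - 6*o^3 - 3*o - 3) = -3*o^6 + 6*o^5 - 3*o^4 + 6*o^3 + 5*o^2 + 4*o + 11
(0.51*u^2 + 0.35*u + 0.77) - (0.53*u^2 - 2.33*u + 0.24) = -0.02*u^2 + 2.68*u + 0.53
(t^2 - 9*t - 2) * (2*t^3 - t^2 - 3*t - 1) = 2*t^5 - 19*t^4 + 2*t^3 + 28*t^2 + 15*t + 2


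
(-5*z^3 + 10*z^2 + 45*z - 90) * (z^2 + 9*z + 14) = -5*z^5 - 35*z^4 + 65*z^3 + 455*z^2 - 180*z - 1260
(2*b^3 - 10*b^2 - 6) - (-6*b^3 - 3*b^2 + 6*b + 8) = 8*b^3 - 7*b^2 - 6*b - 14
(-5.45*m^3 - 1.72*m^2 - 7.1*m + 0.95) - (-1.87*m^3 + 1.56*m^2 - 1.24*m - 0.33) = -3.58*m^3 - 3.28*m^2 - 5.86*m + 1.28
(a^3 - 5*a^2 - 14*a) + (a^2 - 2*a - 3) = a^3 - 4*a^2 - 16*a - 3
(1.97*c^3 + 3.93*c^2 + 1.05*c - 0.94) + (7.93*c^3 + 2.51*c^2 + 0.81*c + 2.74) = 9.9*c^3 + 6.44*c^2 + 1.86*c + 1.8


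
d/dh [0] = 0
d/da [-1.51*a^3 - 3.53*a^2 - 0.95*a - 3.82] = -4.53*a^2 - 7.06*a - 0.95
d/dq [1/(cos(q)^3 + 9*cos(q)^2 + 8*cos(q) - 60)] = (3*cos(q)^2 + 18*cos(q) + 8)*sin(q)/(cos(q)^3 + 9*cos(q)^2 + 8*cos(q) - 60)^2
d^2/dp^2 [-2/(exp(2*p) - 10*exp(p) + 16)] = 4*(-4*(exp(p) - 5)^2*exp(p) + (2*exp(p) - 5)*(exp(2*p) - 10*exp(p) + 16))*exp(p)/(exp(2*p) - 10*exp(p) + 16)^3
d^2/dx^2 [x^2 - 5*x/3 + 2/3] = 2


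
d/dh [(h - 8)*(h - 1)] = 2*h - 9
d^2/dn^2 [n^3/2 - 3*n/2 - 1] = 3*n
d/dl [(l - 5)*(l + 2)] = 2*l - 3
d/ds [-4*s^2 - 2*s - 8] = -8*s - 2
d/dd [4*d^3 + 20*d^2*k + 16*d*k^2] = 12*d^2 + 40*d*k + 16*k^2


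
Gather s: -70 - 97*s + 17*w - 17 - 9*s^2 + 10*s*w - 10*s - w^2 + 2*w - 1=-9*s^2 + s*(10*w - 107) - w^2 + 19*w - 88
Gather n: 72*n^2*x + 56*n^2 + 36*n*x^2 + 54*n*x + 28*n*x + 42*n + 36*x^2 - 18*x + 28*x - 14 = n^2*(72*x + 56) + n*(36*x^2 + 82*x + 42) + 36*x^2 + 10*x - 14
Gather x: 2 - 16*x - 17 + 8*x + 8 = -8*x - 7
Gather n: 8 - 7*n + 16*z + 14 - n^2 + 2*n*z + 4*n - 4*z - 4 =-n^2 + n*(2*z - 3) + 12*z + 18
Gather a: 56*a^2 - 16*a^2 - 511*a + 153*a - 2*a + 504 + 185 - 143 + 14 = 40*a^2 - 360*a + 560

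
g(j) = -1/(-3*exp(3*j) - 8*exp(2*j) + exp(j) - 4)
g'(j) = -(9*exp(3*j) + 16*exp(2*j) - exp(j))/(-3*exp(3*j) - 8*exp(2*j) + exp(j) - 4)^2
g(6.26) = 0.00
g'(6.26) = -0.00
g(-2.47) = 0.25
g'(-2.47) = -0.00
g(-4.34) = 0.25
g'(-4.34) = 0.00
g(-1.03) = 0.21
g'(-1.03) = -0.09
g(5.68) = 0.00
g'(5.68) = -0.00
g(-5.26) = 0.25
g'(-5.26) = 0.00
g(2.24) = 0.00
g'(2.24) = -0.00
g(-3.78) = 0.25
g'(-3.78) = 0.00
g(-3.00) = 0.25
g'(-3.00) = 0.00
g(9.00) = 0.00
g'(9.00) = 0.00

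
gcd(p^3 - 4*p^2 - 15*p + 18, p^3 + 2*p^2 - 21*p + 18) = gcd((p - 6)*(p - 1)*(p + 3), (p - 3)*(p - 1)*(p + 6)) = p - 1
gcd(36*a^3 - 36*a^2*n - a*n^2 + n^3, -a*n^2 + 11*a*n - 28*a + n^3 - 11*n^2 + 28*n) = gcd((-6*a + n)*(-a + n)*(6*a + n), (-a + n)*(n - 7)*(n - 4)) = a - n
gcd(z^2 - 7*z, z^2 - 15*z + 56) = z - 7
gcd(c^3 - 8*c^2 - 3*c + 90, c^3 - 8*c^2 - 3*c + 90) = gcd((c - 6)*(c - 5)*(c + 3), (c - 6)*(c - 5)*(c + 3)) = c^3 - 8*c^2 - 3*c + 90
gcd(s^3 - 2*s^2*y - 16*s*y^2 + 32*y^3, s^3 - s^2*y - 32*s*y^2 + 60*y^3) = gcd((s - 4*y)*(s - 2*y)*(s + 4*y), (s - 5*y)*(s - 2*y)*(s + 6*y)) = -s + 2*y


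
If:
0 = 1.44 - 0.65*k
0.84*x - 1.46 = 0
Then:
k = 2.22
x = 1.74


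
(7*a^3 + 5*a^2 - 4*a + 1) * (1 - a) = -7*a^4 + 2*a^3 + 9*a^2 - 5*a + 1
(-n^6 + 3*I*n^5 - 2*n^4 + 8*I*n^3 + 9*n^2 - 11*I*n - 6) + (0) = -n^6 + 3*I*n^5 - 2*n^4 + 8*I*n^3 + 9*n^2 - 11*I*n - 6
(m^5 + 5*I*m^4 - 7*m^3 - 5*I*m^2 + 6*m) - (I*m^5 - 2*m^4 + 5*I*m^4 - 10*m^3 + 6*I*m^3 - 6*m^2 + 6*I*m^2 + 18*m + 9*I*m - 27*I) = m^5 - I*m^5 + 2*m^4 + 3*m^3 - 6*I*m^3 + 6*m^2 - 11*I*m^2 - 12*m - 9*I*m + 27*I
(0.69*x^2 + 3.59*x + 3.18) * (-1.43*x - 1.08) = -0.9867*x^3 - 5.8789*x^2 - 8.4246*x - 3.4344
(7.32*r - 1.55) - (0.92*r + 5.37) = 6.4*r - 6.92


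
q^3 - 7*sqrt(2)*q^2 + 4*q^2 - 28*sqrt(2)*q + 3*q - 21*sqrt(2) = (q + 1)*(q + 3)*(q - 7*sqrt(2))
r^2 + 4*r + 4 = (r + 2)^2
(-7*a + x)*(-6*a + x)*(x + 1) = 42*a^2*x + 42*a^2 - 13*a*x^2 - 13*a*x + x^3 + x^2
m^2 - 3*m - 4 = (m - 4)*(m + 1)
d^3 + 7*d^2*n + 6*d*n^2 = d*(d + n)*(d + 6*n)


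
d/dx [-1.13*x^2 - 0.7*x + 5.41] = -2.26*x - 0.7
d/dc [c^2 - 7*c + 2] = 2*c - 7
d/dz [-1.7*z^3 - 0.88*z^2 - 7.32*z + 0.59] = -5.1*z^2 - 1.76*z - 7.32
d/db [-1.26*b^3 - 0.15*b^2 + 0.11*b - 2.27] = -3.78*b^2 - 0.3*b + 0.11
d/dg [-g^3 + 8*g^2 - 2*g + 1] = -3*g^2 + 16*g - 2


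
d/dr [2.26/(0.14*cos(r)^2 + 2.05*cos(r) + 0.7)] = (0.6328*cos(r) + 4.633)*sin(r)/(0.14*cos(r)^2 + 2.05*cos(r) + 0.7)^2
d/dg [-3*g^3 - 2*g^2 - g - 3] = -9*g^2 - 4*g - 1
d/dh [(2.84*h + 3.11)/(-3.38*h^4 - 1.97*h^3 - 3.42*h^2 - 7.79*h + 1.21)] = (28.7976*h^4 + 53.2368*h^3 + 28.0929*h^2 + 21.2724*h + 27.6633)/(11.4244*h^8 + 13.3172*h^7 + 27.0001*h^6 + 66.1352*h^5 + 34.2094*h^4 + 48.5162*h^3 + 52.4077*h^2 - 18.8518*h + 1.4641)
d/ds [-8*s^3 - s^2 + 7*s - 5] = -24*s^2 - 2*s + 7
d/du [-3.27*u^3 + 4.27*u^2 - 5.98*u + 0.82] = -9.81*u^2 + 8.54*u - 5.98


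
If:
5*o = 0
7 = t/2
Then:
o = 0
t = 14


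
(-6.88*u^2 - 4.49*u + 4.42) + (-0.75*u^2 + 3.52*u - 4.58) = -7.63*u^2 - 0.97*u - 0.16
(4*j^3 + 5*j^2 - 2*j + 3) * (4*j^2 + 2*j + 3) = 16*j^5 + 28*j^4 + 14*j^3 + 23*j^2 + 9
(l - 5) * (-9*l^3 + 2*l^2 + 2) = -9*l^4 + 47*l^3 - 10*l^2 + 2*l - 10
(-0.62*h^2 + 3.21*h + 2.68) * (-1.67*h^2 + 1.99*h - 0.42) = 1.0354*h^4 - 6.5945*h^3 + 2.1727*h^2 + 3.985*h - 1.1256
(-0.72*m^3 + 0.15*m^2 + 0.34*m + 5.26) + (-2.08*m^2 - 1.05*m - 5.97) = -0.72*m^3 - 1.93*m^2 - 0.71*m - 0.71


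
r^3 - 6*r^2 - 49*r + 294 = (r - 7)*(r - 6)*(r + 7)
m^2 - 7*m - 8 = (m - 8)*(m + 1)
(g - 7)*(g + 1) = g^2 - 6*g - 7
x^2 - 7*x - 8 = (x - 8)*(x + 1)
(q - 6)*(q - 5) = q^2 - 11*q + 30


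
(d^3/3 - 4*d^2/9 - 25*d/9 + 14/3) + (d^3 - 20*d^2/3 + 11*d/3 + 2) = 4*d^3/3 - 64*d^2/9 + 8*d/9 + 20/3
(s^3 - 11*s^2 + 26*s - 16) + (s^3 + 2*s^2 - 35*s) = 2*s^3 - 9*s^2 - 9*s - 16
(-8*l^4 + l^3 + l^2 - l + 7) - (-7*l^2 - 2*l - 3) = -8*l^4 + l^3 + 8*l^2 + l + 10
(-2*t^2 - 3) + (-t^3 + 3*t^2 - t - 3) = -t^3 + t^2 - t - 6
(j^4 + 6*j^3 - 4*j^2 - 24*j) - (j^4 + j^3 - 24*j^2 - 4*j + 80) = 5*j^3 + 20*j^2 - 20*j - 80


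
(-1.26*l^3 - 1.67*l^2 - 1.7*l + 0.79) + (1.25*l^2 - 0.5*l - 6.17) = -1.26*l^3 - 0.42*l^2 - 2.2*l - 5.38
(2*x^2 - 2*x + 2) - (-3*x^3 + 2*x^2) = 3*x^3 - 2*x + 2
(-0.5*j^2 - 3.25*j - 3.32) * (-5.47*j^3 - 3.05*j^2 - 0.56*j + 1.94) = 2.735*j^5 + 19.3025*j^4 + 28.3529*j^3 + 10.976*j^2 - 4.4458*j - 6.4408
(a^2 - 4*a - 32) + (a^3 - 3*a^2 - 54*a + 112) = a^3 - 2*a^2 - 58*a + 80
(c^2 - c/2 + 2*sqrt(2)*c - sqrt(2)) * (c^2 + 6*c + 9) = c^4 + 2*sqrt(2)*c^3 + 11*c^3/2 + 6*c^2 + 11*sqrt(2)*c^2 - 9*c/2 + 12*sqrt(2)*c - 9*sqrt(2)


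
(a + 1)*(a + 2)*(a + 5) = a^3 + 8*a^2 + 17*a + 10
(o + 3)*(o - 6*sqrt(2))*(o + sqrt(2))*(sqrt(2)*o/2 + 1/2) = sqrt(2)*o^4/2 - 9*o^3/2 + 3*sqrt(2)*o^3/2 - 27*o^2/2 - 17*sqrt(2)*o^2/2 - 51*sqrt(2)*o/2 - 6*o - 18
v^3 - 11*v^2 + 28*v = v*(v - 7)*(v - 4)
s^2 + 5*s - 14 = (s - 2)*(s + 7)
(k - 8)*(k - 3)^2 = k^3 - 14*k^2 + 57*k - 72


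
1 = 1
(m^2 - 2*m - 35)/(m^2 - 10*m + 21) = (m + 5)/(m - 3)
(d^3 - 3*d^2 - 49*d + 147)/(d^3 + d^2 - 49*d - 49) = (d - 3)/(d + 1)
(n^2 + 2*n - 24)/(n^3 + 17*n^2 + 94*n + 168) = (n - 4)/(n^2 + 11*n + 28)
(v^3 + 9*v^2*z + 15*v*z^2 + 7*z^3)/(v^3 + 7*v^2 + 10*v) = (v^3 + 9*v^2*z + 15*v*z^2 + 7*z^3)/(v*(v^2 + 7*v + 10))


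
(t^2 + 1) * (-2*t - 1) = -2*t^3 - t^2 - 2*t - 1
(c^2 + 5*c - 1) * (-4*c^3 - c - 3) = -4*c^5 - 20*c^4 + 3*c^3 - 8*c^2 - 14*c + 3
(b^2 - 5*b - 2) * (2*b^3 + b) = 2*b^5 - 10*b^4 - 3*b^3 - 5*b^2 - 2*b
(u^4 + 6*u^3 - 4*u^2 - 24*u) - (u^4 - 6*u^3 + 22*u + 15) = 12*u^3 - 4*u^2 - 46*u - 15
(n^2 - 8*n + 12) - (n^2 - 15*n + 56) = 7*n - 44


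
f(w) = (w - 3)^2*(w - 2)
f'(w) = (w - 3)^2 + (w - 2)*(2*w - 6) = (w - 3)*(3*w - 7)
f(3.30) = 0.12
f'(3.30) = 0.87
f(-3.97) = -290.03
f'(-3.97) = 131.80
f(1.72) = -0.46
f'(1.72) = 2.36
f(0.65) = -7.46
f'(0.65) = 11.87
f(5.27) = 16.85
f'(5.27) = 20.00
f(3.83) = 1.26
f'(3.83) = 3.73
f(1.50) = -1.12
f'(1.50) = 3.75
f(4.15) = 2.84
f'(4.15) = 6.27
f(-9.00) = -1584.00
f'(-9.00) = 408.00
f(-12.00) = -3150.00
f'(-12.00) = 645.00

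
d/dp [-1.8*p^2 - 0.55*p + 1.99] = -3.6*p - 0.55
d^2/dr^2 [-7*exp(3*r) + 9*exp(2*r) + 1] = (36 - 63*exp(r))*exp(2*r)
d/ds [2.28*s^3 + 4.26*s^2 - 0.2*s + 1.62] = 6.84*s^2 + 8.52*s - 0.2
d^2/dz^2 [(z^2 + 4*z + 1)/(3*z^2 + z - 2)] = 2*(33*z^3 + 45*z^2 + 81*z + 19)/(27*z^6 + 27*z^5 - 45*z^4 - 35*z^3 + 30*z^2 + 12*z - 8)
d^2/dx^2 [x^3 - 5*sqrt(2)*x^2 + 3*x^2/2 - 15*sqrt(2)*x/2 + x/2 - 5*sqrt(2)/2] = 6*x - 10*sqrt(2) + 3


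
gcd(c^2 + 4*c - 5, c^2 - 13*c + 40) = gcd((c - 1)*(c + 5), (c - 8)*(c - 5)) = 1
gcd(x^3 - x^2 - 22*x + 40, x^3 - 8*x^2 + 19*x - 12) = x - 4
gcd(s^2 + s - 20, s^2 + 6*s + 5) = s + 5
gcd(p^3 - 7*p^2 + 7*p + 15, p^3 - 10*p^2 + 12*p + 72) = 1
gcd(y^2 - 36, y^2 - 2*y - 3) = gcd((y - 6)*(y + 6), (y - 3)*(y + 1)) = 1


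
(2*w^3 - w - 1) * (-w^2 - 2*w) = -2*w^5 - 4*w^4 + w^3 + 3*w^2 + 2*w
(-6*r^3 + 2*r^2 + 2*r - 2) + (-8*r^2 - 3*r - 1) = -6*r^3 - 6*r^2 - r - 3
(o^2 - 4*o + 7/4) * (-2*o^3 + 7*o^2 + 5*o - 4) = -2*o^5 + 15*o^4 - 53*o^3/2 - 47*o^2/4 + 99*o/4 - 7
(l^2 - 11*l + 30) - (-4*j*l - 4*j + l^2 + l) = 4*j*l + 4*j - 12*l + 30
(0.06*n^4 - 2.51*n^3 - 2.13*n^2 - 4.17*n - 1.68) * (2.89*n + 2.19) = 0.1734*n^5 - 7.1225*n^4 - 11.6526*n^3 - 16.716*n^2 - 13.9875*n - 3.6792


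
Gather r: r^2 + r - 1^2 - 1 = r^2 + r - 2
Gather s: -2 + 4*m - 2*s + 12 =4*m - 2*s + 10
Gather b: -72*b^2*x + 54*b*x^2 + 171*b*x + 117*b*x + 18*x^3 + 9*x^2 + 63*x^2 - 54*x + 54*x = -72*b^2*x + b*(54*x^2 + 288*x) + 18*x^3 + 72*x^2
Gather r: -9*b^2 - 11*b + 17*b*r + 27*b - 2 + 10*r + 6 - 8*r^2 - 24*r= -9*b^2 + 16*b - 8*r^2 + r*(17*b - 14) + 4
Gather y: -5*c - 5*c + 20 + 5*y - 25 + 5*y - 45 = -10*c + 10*y - 50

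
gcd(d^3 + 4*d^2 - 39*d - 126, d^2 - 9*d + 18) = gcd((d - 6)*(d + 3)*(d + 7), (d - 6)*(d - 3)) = d - 6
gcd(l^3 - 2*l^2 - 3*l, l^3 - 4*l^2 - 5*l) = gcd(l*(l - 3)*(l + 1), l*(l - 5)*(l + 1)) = l^2 + l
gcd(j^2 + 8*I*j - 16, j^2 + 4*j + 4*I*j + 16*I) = j + 4*I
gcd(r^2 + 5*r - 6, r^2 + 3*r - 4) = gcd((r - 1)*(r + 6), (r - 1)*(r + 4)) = r - 1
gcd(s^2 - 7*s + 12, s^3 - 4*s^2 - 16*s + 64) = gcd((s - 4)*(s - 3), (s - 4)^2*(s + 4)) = s - 4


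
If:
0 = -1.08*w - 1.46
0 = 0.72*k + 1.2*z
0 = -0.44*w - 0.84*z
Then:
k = -1.18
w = -1.35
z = 0.71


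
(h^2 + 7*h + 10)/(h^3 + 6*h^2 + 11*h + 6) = (h + 5)/(h^2 + 4*h + 3)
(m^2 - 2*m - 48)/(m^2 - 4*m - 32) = (m + 6)/(m + 4)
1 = 1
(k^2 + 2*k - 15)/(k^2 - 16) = (k^2 + 2*k - 15)/(k^2 - 16)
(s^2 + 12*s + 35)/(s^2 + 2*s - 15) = (s + 7)/(s - 3)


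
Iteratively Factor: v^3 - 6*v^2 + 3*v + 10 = (v - 2)*(v^2 - 4*v - 5) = (v - 5)*(v - 2)*(v + 1)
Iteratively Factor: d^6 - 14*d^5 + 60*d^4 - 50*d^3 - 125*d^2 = (d - 5)*(d^5 - 9*d^4 + 15*d^3 + 25*d^2) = d*(d - 5)*(d^4 - 9*d^3 + 15*d^2 + 25*d) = d*(d - 5)^2*(d^3 - 4*d^2 - 5*d) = d*(d - 5)^2*(d + 1)*(d^2 - 5*d) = d*(d - 5)^3*(d + 1)*(d)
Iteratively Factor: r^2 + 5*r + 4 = (r + 1)*(r + 4)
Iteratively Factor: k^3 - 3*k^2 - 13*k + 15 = (k - 1)*(k^2 - 2*k - 15) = (k - 1)*(k + 3)*(k - 5)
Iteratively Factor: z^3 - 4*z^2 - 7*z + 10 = (z - 5)*(z^2 + z - 2) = (z - 5)*(z + 2)*(z - 1)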